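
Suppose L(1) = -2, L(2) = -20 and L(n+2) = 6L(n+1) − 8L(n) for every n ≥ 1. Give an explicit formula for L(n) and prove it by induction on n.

Claim: L(n) = 3·2^n − 2·4^n.

Base cases: L(1) = -2 and 3·2^1 − 2·4^1 = -2; L(2) = -20 and 3·2^2 − 2·4^2 = -20.
Assume L(j) = 3·2^j − 2·4^j for all 1 ≤ j ≤ r, where r ≥ 2.
Then L(r+1) = 6L(r) − 8L(r−1) = 6·(3·2^r − 2·4^r) − 8·(3·2^{r−1} − 2·4^{r−1}) = 3·(6·2 − 8)2^{r−1} − 2·(6·4 − 8)4^{r−1} = 12·2^{r−1} − 32·4^{r−1} = 3·2^{r+1} − 2·4^{r+1}.
By strong induction, L(n) = 3·2^n − 2·4^n for all n ≥ 1.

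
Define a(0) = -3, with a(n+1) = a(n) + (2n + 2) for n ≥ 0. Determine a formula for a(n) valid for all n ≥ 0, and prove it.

Claim: a(n) = n^2 + n − 3.

Base case: a(0) = -3, and 0^2 + 0 − 3 = -3.
Assume a(j) = j^2 + j − 3.
Then a(j+1) = a(j) + (2j + 2) = (j^2 + j − 3) + (2j + 2) = j^2 + 3j − 1,
and (j+1)^2 + (j+1) − 3 = j^2 + 3j − 1.
By induction, a(n) = n^2 + n − 3 for all n ≥ 0.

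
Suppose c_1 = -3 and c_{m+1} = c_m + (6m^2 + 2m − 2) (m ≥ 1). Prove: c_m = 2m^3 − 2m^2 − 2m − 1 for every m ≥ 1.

Base case: c_1 = -3, and 2·1^3 − 2·1^2 − 2·1 − 1 = -3.
Assume c_j = 2j^3 − 2j^2 − 2j − 1.
Then c_{j+1} = c_j + (6j^2 + 2j − 2) = (2j^3 − 2j^2 − 2j − 1) + (6j^2 + 2j − 2) = 2j^3 + 4j^2 − 3,
and 2·(j+1)^3 − 2·(j+1)^2 − 2·(j+1) − 1 = 2j^3 + 4j^2 − 3.
This completes the inductive step, so c_m = 2m^3 − 2m^2 − 2m − 1 for all m ≥ 1.

c_m = 2m^3 − 2m^2 − 2m − 1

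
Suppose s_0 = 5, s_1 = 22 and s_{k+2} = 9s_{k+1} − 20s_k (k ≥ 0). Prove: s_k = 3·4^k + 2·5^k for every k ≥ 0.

Base cases: s_0 = 5 and 3·4^0 + 2·5^0 = 5; s_1 = 22 and 3·4^1 + 2·5^1 = 22.
Assume s_i = 3·4^i + 2·5^i for all 0 ≤ i ≤ j, where j ≥ 1.
Then s_{j+1} = 9s_j − 20s_{j−1} = 9·(3·4^j + 2·5^j) − 20·(3·4^{j−1} + 2·5^{j−1}) = 3·(9·4 − 20)4^{j−1} + 2·(9·5 − 20)5^{j−1} = 48·4^{j−1} + 50·5^{j−1} = 3·4^{j+1} + 2·5^{j+1}.
So the formula holds for j+1, and by strong induction s_k = 3·4^k + 2·5^k for all k ≥ 0.

s_k = 3·4^k + 2·5^k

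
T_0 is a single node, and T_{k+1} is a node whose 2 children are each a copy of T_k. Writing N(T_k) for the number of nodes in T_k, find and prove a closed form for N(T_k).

Claim: N(T_k) = 2^{k+1} − 1.

Base case: N(T_0) = 1, and 2^{0+1} − 1 = 1.
Assume N(T_m) = 2^{m+1} − 1.
Then N(T_{m+1}) = 1 + 2N(T_m) = 1 + 2(2^{m+1} − 1) = 2^{m+2} − 2 + 1 = 2^{m+2} − 1.
So the formula holds for m+1, and by induction N(T_k) = 2^{k+1} − 1 for all k ≥ 0.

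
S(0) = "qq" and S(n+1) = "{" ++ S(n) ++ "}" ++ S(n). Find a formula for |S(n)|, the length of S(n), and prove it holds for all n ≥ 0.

Claim: |S(n)| = 2^{n+2} − 2.

Base case: |S(0)| = 2, and 2^{0+2} − 2 = 2.
Assume |S(r)| = 2^{r+2} − 2.
Then |S(r+1)| = 1 + |S(r)| + 1 + |S(r)| = 2|S(r)| + 2 = 2(2^{r+2} − 2) + 2 = 2^{r+3} − 4 + 2 = 2^{r+3} − 2.
So the formula holds for r+1, and by induction |S(n)| = 2^{n+2} − 2 for all n ≥ 0.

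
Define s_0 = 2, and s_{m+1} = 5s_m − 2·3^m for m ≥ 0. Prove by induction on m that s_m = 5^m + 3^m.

Base case: s_0 = 2, and 5^0 + 3^0 = 1 + 1 = 2.
Assume s_j = 5^j + 3^j for some j ≥ 0.
Then s_{j+1} = 5s_j − 2·3^j = 5·(5^j + 3^j) − 2·3^j = 5^{j+1} + 5·3^j − 2·3^j = 5^{j+1} + 3·3^j = 5^{j+1} + 3^{j+1}.
By induction, s_m = 5^m + 3^m for all m ≥ 0.

s_m = 5^m + 3^m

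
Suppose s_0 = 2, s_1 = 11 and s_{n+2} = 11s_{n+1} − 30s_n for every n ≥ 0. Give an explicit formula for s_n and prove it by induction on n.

Claim: s_n = 5^n + 6^n.

Base cases: s_0 = 2 and 5^0 + 6^0 = 2; s_1 = 11 and 5^1 + 6^1 = 11.
Assume s_j = 5^j + 6^j for all 0 ≤ j ≤ r, where r ≥ 1.
Then s_{r+1} = 11s_r − 30s_{r−1} = 11·(5^r + 6^r) − 30·(5^{r−1} + 6^{r−1}) = (11·5 − 30)5^{r−1} + (11·6 − 30)6^{r−1} = 25·5^{r−1} + 36·6^{r−1} = 5^{r+1} + 6^{r+1}.
By strong induction, s_n = 5^n + 6^n for all n ≥ 0.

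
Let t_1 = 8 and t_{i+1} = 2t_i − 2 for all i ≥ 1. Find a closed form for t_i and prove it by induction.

Claim: t_i = 3·2^i + 2.

Base case: t_1 = 8, and 3·2^1 + 2 = 6 + 2 = 8.
Assume t_r = 3·2^r + 2 for some r ≥ 1.
Then t_{r+1} = 2t_r − 2 = 2·(3·2^r + 2) − 2 = 6·2^r + 4 − 2 = 3·2^{r+1} + 2.
So the formula holds for r+1, and by induction t_i = 3·2^i + 2 for all i ≥ 1.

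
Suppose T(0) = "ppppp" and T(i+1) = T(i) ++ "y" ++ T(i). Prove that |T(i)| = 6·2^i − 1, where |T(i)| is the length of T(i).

Base case: |T(0)| = 5, and 6·2^0 − 1 = 5.
Assume |T(r)| = 6·2^r − 1.
Then |T(r+1)| = |T(r)| + 1 + |T(r)| = 2|T(r)| + 1 = 2(6·2^r − 1) + 1 = 6·2^{r+1} − 2 + 1 = 6·2^{r+1} − 1.
By induction, |T(i)| = 6·2^i − 1 for all i ≥ 0.

|T(i)| = 6·2^i − 1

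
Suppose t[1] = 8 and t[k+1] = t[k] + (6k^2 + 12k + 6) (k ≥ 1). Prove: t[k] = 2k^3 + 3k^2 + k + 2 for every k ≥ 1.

Base case: t[1] = 8, and 2·1^3 + 3·1^2 + 1 + 2 = 8.
Assume t[j] = 2j^3 + 3j^2 + j + 2.
Then t[j+1] = t[j] + (6j^2 + 12j + 6) = (2j^3 + 3j^2 + j + 2) + (6j^2 + 12j + 6) = 2j^3 + 9j^2 + 13j + 8,
and 2·(j+1)^3 + 3·(j+1)^2 + (j+1) + 2 = 2j^3 + 9j^2 + 13j + 8.
Hence t[k] = 2k^3 + 3k^2 + k + 2 for every k ≥ 1, by induction.

t[k] = 2k^3 + 3k^2 + k + 2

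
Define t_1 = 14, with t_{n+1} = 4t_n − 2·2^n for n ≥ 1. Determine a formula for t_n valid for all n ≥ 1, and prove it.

Claim: t_n = 3·4^n + 2^n.

Base case: t_1 = 14, and 3·4^1 + 2^1 = 12 + 2 = 14.
Assume t_r = 3·4^r + 2^r for some r ≥ 1.
Then t_{r+1} = 4t_r − 2·2^r = 4·(3·4^r + 2^r) − 2·2^r = 3·4^{r+1} + 4·2^r − 2·2^r = 3·4^{r+1} + 2·2^r = 3·4^{r+1} + 2^{r+1}.
Hence t_n = 3·4^n + 2^n for every n ≥ 1, by induction.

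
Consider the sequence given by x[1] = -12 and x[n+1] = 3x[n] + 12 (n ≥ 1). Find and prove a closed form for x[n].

Claim: x[n] = -2·3^n − 6.

Base case: x[1] = -12, and -2·3^1 − 6 = -6 − 6 = -12.
Assume x[k] = -2·3^k − 6 for some k ≥ 1.
Then x[k+1] = 3x[k] + 12 = 3·(-2·3^k − 6) + 12 = -6·3^k − 18 + 12 = -2·3^{k+1} − 6.
So the formula holds for k+1, and by induction x[n] = -2·3^n − 6 for all n ≥ 1.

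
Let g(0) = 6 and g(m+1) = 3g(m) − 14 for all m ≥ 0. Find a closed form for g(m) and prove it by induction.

Claim: g(m) = -3^m + 7.

Base case: g(0) = 6, and -3^0 + 7 = -1 + 7 = 6.
Assume g(r) = -3^r + 7 for some r ≥ 0.
Then g(r+1) = 3g(r) − 14 = 3·(-3^r + 7) − 14 = -3^{r+1} + 21 − 14 = -3^{r+1} + 7.
Hence g(m) = -3^m + 7 for every m ≥ 0, by induction.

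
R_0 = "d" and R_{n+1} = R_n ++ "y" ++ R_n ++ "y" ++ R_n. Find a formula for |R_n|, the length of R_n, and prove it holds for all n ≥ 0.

Claim: |R_n| = 2·3^n − 1.

Base case: |R_0| = 1, and 2·3^0 − 1 = 1.
Assume |R_r| = 2·3^r − 1.
Then |R_{r+1}| = 3|R_r| + 2 = 3(2·3^r − 1) + 2 = 2·3^{r+1} − 3 + 2 = 2·3^{r+1} − 1.
So the formula holds for r+1, and by induction |R_n| = 2·3^n − 1 for all n ≥ 0.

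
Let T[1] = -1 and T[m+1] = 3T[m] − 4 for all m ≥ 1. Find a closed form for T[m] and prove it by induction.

Claim: T[m] = -3^m + 2.

Base case: T[1] = -1, and -3^1 + 2 = -3 + 2 = -1.
Assume T[j] = -3^j + 2 for some j ≥ 1.
Then T[j+1] = 3T[j] − 4 = 3·(-3^j + 2) − 4 = -3^{j+1} + 6 − 4 = -3^{j+1} + 2.
This completes the inductive step, so T[m] = -3^m + 2 for all m ≥ 1.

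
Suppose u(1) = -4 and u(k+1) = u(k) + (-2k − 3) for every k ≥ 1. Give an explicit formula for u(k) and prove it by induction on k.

Claim: u(k) = -k^2 − 2k − 1.

Base case: u(1) = -4, and -1^2 − 2·1 − 1 = -4.
Assume u(r) = -r^2 − 2r − 1.
Then u(r+1) = u(r) + (-2r − 3) = (-r^2 − 2r − 1) + (-2r − 3) = -r^2 − 4r − 4,
and -(r+1)^2 − 2·(r+1) − 1 = -r^2 − 4r − 4.
Hence u(k) = -k^2 − 2k − 1 for every k ≥ 1, by induction.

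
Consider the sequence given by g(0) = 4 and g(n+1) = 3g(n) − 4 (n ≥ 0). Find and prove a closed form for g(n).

Claim: g(n) = 2·3^n + 2.

Base case: g(0) = 4, and 2·3^0 + 2 = 2 + 2 = 4.
Assume g(k) = 2·3^k + 2 for some k ≥ 0.
Then g(k+1) = 3g(k) − 4 = 3·(2·3^k + 2) − 4 = 6·3^k + 6 − 4 = 2·3^{k+1} + 2.
By induction, g(n) = 2·3^n + 2 for all n ≥ 0.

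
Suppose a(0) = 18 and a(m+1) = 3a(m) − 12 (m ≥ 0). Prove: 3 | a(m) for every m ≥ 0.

Base case: a(0) = 18 = 3·6, so 3 | a(0).
Assume 3 | a(k), so a(k) = 3t for some integer t.
Then a(k+1) = 3a(k) − 12 = 3·(3t) − 12 = 3(3t − 4), so 3 | a(k+1).
By induction, 3 | a(m) for all m ≥ 0.

3 | a(m)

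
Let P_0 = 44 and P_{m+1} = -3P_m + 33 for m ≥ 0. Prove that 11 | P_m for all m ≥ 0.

Base case: P_0 = 44 = 11·4, so 11 | P_0.
Assume 11 | P_j, so P_j = 11t for some integer t.
Then P_{j+1} = -3P_j + 33 = -3·(11t) + 33 = 11(-3t + 3), so 11 | P_{j+1}.
This completes the inductive step, so 11 | P_m for all m ≥ 0.

11 | P_m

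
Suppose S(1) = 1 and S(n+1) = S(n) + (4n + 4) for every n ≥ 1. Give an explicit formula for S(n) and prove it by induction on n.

Claim: S(n) = 2n^2 + 2n − 3.

Base case: S(1) = 1, and 2·1^2 + 2·1 − 3 = 1.
Assume S(k) = 2k^2 + 2k − 3.
Then S(k+1) = S(k) + (4k + 4) = (2k^2 + 2k − 3) + (4k + 4) = 2k^2 + 6k + 1,
and 2·(k+1)^2 + 2·(k+1) − 3 = 2k^2 + 6k + 1.
By induction, S(n) = 2n^2 + 2n − 3 for all n ≥ 1.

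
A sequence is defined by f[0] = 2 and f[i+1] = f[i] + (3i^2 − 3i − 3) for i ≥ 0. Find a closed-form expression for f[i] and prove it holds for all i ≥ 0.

Claim: f[i] = i^3 − 3i^2 − i + 2.

Base case: f[0] = 2, and 0^3 − 3·0^2 − 0 + 2 = 2.
Assume f[k] = k^3 − 3k^2 − k + 2.
Then f[k+1] = f[k] + (3k^2 − 3k − 3) = (k^3 − 3k^2 − k + 2) + (3k^2 − 3k − 3) = k^3 − 4k − 1,
and (k+1)^3 − 3·(k+1)^2 − (k+1) + 2 = k^3 − 4k − 1.
Hence f[i] = i^3 − 3i^2 − i + 2 for every i ≥ 0, by induction.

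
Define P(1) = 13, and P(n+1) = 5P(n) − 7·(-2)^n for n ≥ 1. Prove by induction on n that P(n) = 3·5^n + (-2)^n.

Base case: P(1) = 13, and 3·5^1 + (-2)^1 = 15 − 2 = 13.
Assume P(k) = 3·5^k + (-2)^k for some k ≥ 1.
Then P(k+1) = 5P(k) − 7·(-2)^k = 5·(3·5^k + (-2)^k) − 7·(-2)^k = 3·5^{k+1} + 5·(-2)^k − 7·(-2)^k = 3·5^{k+1} − 2·(-2)^k = 3·5^{k+1} + (-2)^{k+1}.
Hence P(n) = 3·5^n + (-2)^n for every n ≥ 1, by induction.

P(n) = 3·5^n + (-2)^n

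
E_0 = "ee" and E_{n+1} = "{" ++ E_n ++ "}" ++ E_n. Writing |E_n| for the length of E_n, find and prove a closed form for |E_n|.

Claim: |E_n| = 2^{n+2} − 2.

Base case: |E_0| = 2, and 2^{0+2} − 2 = 2.
Assume |E_m| = 2^{m+2} − 2.
Then |E_{m+1}| = 1 + |E_m| + 1 + |E_m| = 2|E_m| + 2 = 2(2^{m+2} − 2) + 2 = 2^{m+3} − 4 + 2 = 2^{m+3} − 2.
This completes the inductive step, so |E_n| = 2^{n+2} − 2 for all n ≥ 0.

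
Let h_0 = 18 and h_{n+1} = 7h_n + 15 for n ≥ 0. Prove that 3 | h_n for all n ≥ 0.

Base case: h_0 = 18 = 3·6, so 3 | h_0.
Assume 3 | h_m, so h_m = 3t for some integer t.
Then h_{m+1} = 7h_m + 15 = 7·(3t) + 15 = 3(7t + 5), so 3 | h_{m+1}.
Hence 3 | h_n for every n ≥ 0, by induction.

3 | h_n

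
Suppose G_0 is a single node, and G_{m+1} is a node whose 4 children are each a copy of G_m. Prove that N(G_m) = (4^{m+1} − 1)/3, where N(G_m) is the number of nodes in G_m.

Base case: N(G_0) = 1, and (4^{0+1} − 1)/3 = 1.
Assume N(G_k) = (4^{k+1} − 1)/3.
Then N(G_{k+1}) = 1 + 4N(G_k) = 1 + 4·(4^{k+1} − 1)/3 = 1 + (4^{k+2} − 4)/3 = (3 + 4^{k+2} − 4)/3 = (4^{k+2} − 1)/3.
Hence N(G_m) = (4^{m+1} − 1)/3 for every m ≥ 0, by induction.

N(G_m) = (4^{m+1} − 1)/3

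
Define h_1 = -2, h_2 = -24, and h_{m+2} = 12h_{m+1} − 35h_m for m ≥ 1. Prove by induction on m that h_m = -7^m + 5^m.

Base cases: h_1 = -2 and -7^1 + 5^1 = -2; h_2 = -24 and -7^2 + 5^2 = -24.
Assume h_j = -7^j + 5^j for all 1 ≤ j ≤ k, where k ≥ 2.
Then h_{k+1} = 12h_k − 35h_{k−1} = 12·(-7^k + 5^k) − 35·(-7^{k−1} + 5^{k−1}) = -(12·7 − 35)7^{k−1} + (12·5 − 35)5^{k−1} = -49·7^{k−1} + 25·5^{k−1} = -7^{k+1} + 5^{k+1}.
By strong induction, h_m = -7^m + 5^m for all m ≥ 1.

h_m = -7^m + 5^m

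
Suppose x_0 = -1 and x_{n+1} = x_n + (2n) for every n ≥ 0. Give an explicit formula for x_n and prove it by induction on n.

Claim: x_n = n^2 − n − 1.

Base case: x_0 = -1, and 0^2 − 0 − 1 = -1.
Assume x_r = r^2 − r − 1.
Then x_{r+1} = x_r + (2r) = (r^2 − r − 1) + (2r) = r^2 + r − 1,
and (r+1)^2 − (r+1) − 1 = r^2 + r − 1.
This completes the inductive step, so x_n = n^2 − n − 1 for all n ≥ 0.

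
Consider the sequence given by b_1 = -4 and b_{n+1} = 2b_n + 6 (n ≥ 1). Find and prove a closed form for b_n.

Claim: b_n = 2^n − 6.

Base case: b_1 = -4, and 2^1 − 6 = 2 − 6 = -4.
Assume b_m = 2^m − 6 for some m ≥ 1.
Then b_{m+1} = 2b_m + 6 = 2·(2^m − 6) + 6 = 2^{m+1} − 12 + 6 = 2^{m+1} − 6.
Hence b_n = 2^n − 6 for every n ≥ 1, by induction.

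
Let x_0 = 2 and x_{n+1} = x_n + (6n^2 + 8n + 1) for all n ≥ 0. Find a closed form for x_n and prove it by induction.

Claim: x_n = 2n^3 + n^2 − 2n + 2.

Base case: x_0 = 2, and 2·0^3 + 0^2 − 2·0 + 2 = 2.
Assume x_m = 2m^3 + m^2 − 2m + 2.
Then x_{m+1} = x_m + (6m^2 + 8m + 1) = (2m^3 + m^2 − 2m + 2) + (6m^2 + 8m + 1) = 2m^3 + 7m^2 + 6m + 3,
and 2·(m+1)^3 + (m+1)^2 − 2·(m+1) + 2 = 2m^3 + 7m^2 + 6m + 3.
By induction, x_n = 2n^3 + n^2 − 2n + 2 for all n ≥ 0.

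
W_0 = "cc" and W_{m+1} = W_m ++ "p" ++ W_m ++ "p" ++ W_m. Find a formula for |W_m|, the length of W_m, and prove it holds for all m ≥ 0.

Claim: |W_m| = 3^{m+1} − 1.

Base case: |W_0| = 2, and 3^{0+1} − 1 = 2.
Assume |W_k| = 3^{k+1} − 1.
Then |W_{k+1}| = 3|W_k| + 2 = 3(3^{k+1} − 1) + 2 = 3^{k+2} − 3 + 2 = 3^{k+2} − 1.
By induction, |W_m| = 3^{m+1} − 1 for all m ≥ 0.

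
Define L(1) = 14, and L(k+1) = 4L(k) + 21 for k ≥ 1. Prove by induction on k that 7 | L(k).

Base case: L(1) = 14 = 7·2, so 7 | L(1).
Assume 7 | L(r), so L(r) = 7t for some integer t.
Then L(r+1) = 4L(r) + 21 = 4·(7t) + 21 = 7(4t + 3), so 7 | L(r+1).
So the property holds for r+1, and by induction 7 | L(k) for all k ≥ 1.

7 | L(k)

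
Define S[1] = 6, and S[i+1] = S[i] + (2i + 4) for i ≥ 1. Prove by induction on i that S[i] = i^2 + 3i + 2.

Base case: S[1] = 6, and 1^2 + 3·1 + 2 = 6.
Assume S[m] = m^2 + 3m + 2.
Then S[m+1] = S[m] + (2m + 4) = (m^2 + 3m + 2) + (2m + 4) = m^2 + 5m + 6,
and (m+1)^2 + 3·(m+1) + 2 = m^2 + 5m + 6.
By induction, S[i] = i^2 + 3i + 2 for all i ≥ 1.

S[i] = i^2 + 3i + 2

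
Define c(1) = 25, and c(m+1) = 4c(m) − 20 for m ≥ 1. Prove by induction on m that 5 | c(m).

Base case: c(1) = 25 = 5·5, so 5 | c(1).
Assume 5 | c(r), so c(r) = 5t for some integer t.
Then c(r+1) = 4c(r) − 20 = 4·(5t) − 20 = 5(4t − 4), so 5 | c(r+1).
Hence 5 | c(m) for every m ≥ 1, by induction.

5 | c(m)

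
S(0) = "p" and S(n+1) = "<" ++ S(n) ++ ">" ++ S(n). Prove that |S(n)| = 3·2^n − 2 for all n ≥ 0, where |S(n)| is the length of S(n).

Base case: |S(0)| = 1, and 3·2^0 − 2 = 1.
Assume |S(k)| = 3·2^k − 2.
Then |S(k+1)| = 1 + |S(k)| + 1 + |S(k)| = 2|S(k)| + 2 = 2(3·2^k − 2) + 2 = 3·2^{k+1} − 4 + 2 = 3·2^{k+1} − 2.
Hence |S(n)| = 3·2^n − 2 for every n ≥ 0, by induction.

|S(n)| = 3·2^n − 2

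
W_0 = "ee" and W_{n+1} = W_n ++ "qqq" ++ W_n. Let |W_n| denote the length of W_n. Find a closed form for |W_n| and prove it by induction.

Claim: |W_n| = 5·2^n − 3.

Base case: |W_0| = 2, and 5·2^0 − 3 = 2.
Assume |W_m| = 5·2^m − 3.
Then |W_{m+1}| = |W_m| + 3 + |W_m| = 2|W_m| + 3 = 2(5·2^m − 3) + 3 = 5·2^{m+1} − 6 + 3 = 5·2^{m+1} − 3.
This completes the inductive step, so |W_n| = 5·2^n − 3 for all n ≥ 0.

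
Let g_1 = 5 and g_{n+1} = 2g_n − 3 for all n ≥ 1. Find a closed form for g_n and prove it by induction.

Claim: g_n = 2^n + 3.

Base case: g_1 = 5, and 2^1 + 3 = 2 + 3 = 5.
Assume g_m = 2^m + 3 for some m ≥ 1.
Then g_{m+1} = 2g_m − 3 = 2·(2^m + 3) − 3 = 2^{m+1} + 6 − 3 = 2^{m+1} + 3.
This completes the inductive step, so g_n = 2^n + 3 for all n ≥ 1.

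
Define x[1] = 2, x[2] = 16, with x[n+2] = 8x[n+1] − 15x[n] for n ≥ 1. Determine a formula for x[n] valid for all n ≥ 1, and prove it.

Claim: x[n] = -3^n + 5^n.

Base cases: x[1] = 2 and -3^1 + 5^1 = 2; x[2] = 16 and -3^2 + 5^2 = 16.
Assume x[j] = -3^j + 5^j for all 1 ≤ j ≤ r, where r ≥ 2.
Then x[r+1] = 8x[r] − 15x[r−1] = 8·(-3^r + 5^r) − 15·(-3^{r−1} + 5^{r−1}) = -(8·3 − 15)3^{r−1} + (8·5 − 15)5^{r−1} = -9·3^{r−1} + 25·5^{r−1} = -3^{r+1} + 5^{r+1}.
So the formula holds for r+1, and by strong induction x[n] = -3^n + 5^n for all n ≥ 1.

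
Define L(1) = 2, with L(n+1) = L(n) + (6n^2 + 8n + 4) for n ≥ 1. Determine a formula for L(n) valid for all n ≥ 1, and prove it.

Claim: L(n) = 2n^3 + n^2 + n − 2.

Base case: L(1) = 2, and 2·1^3 + 1^2 + 1 − 2 = 2.
Assume L(r) = 2r^3 + r^2 + r − 2.
Then L(r+1) = L(r) + (6r^2 + 8r + 4) = (2r^3 + r^2 + r − 2) + (6r^2 + 8r + 4) = 2r^3 + 7r^2 + 9r + 2,
and 2·(r+1)^3 + (r+1)^2 + (r+1) − 2 = 2r^3 + 7r^2 + 9r + 2.
Hence L(n) = 2n^3 + n^2 + n − 2 for every n ≥ 1, by induction.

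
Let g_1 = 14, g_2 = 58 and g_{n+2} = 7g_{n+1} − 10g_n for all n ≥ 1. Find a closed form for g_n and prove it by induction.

Claim: g_n = 2·2^n + 2·5^n.

Base cases: g_1 = 14 and 2·2^1 + 2·5^1 = 14; g_2 = 58 and 2·2^2 + 2·5^2 = 58.
Assume g_j = 2·2^j + 2·5^j for all 1 ≤ j ≤ k, where k ≥ 2.
Then g_{k+1} = 7g_k − 10g_{k−1} = 7·(2·2^k + 2·5^k) − 10·(2·2^{k−1} + 2·5^{k−1}) = 2·(7·2 − 10)2^{k−1} + 2·(7·5 − 10)5^{k−1} = 8·2^{k−1} + 50·5^{k−1} = 2·2^{k+1} + 2·5^{k+1}.
So the formula holds for k+1, and by strong induction g_n = 2·2^n + 2·5^n for all n ≥ 1.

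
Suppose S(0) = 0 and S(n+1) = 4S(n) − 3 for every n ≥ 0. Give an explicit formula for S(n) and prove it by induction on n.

Claim: S(n) = -4^n + 1.

Base case: S(0) = 0, and -4^0 + 1 = -1 + 1 = 0.
Assume S(m) = -4^m + 1 for some m ≥ 0.
Then S(m+1) = 4S(m) − 3 = 4·(-4^m + 1) − 3 = -4^{m+1} + 4 − 3 = -4^{m+1} + 1.
By induction, S(n) = -4^n + 1 for all n ≥ 0.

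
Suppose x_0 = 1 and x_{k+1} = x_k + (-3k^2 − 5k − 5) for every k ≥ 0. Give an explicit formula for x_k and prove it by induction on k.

Claim: x_k = -k^3 − k^2 − 3k + 1.

Base case: x_0 = 1, and -0^3 − 0^2 − 3·0 + 1 = 1.
Assume x_j = -j^3 − j^2 − 3j + 1.
Then x_{j+1} = x_j + (-3j^2 − 5j − 5) = (-j^3 − j^2 − 3j + 1) + (-3j^2 − 5j − 5) = -j^3 − 4j^2 − 8j − 4,
and -(j+1)^3 − (j+1)^2 − 3·(j+1) + 1 = -j^3 − 4j^2 − 8j − 4.
Hence x_k = -k^3 − k^2 − 3k + 1 for every k ≥ 0, by induction.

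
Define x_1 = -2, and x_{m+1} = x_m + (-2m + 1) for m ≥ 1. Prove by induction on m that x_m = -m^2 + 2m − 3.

Base case: x_1 = -2, and -1^2 + 2·1 − 3 = -2.
Assume x_k = -k^2 + 2k − 3.
Then x_{k+1} = x_k + (-2k + 1) = (-k^2 + 2k − 3) + (-2k + 1) = -k^2 − 2,
and -(k+1)^2 + 2·(k+1) − 3 = -k^2 − 2.
This completes the inductive step, so x_m = -m^2 + 2m − 3 for all m ≥ 1.

x_m = -m^2 + 2m − 3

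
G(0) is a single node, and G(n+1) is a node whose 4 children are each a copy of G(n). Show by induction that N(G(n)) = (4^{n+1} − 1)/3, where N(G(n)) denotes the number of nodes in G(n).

Base case: N(G(0)) = 1, and (4^{0+1} − 1)/3 = 1.
Assume N(G(m)) = (4^{m+1} − 1)/3.
Then N(G(m+1)) = 1 + 4N(G(m)) = 1 + 4·(4^{m+1} − 1)/3 = 1 + (4^{m+2} − 4)/3 = (3 + 4^{m+2} − 4)/3 = (4^{m+2} − 1)/3.
By induction, N(G(n)) = (4^{n+1} − 1)/3 for all n ≥ 0.

N(G(n)) = (4^{n+1} − 1)/3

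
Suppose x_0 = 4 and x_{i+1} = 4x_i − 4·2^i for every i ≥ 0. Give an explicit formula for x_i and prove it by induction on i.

Claim: x_i = 2·4^i + 2·2^i.

Base case: x_0 = 4, and 2·4^0 + 2·2^0 = 2 + 2 = 4.
Assume x_r = 2·4^r + 2·2^r for some r ≥ 0.
Then x_{r+1} = 4x_r − 4·2^r = 4·(2·4^r + 2·2^r) − 4·2^r = 2·4^{r+1} + 8·2^r − 4·2^r = 2·4^{r+1} + 4·2^r = 2·4^{r+1} + 2·2^{r+1}.
This completes the inductive step, so x_i = 2·4^i + 2·2^i for all i ≥ 0.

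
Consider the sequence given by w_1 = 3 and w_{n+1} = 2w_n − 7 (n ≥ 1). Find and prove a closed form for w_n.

Claim: w_n = -2^{n+1} + 7.

Base case: w_1 = 3, and -2^{1+1} + 7 = -4 + 7 = 3.
Assume w_m = -2^{m+1} + 7 for some m ≥ 1.
Then w_{m+1} = 2w_m − 7 = 2·(-2^{m+1} + 7) − 7 = -2^{m+2} + 14 − 7 = -2^{m+2} + 7.
This completes the inductive step, so w_n = -2^{n+1} + 7 for all n ≥ 1.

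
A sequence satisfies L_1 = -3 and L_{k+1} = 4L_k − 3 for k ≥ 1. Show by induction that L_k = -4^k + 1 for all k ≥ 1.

Base case: L_1 = -3, and -4^1 + 1 = -4 + 1 = -3.
Assume L_j = -4^j + 1 for some j ≥ 1.
Then L_{j+1} = 4L_j − 3 = 4·(-4^j + 1) − 3 = -4^{j+1} + 4 − 3 = -4^{j+1} + 1.
This completes the inductive step, so L_k = -4^k + 1 for all k ≥ 1.

L_k = -4^k + 1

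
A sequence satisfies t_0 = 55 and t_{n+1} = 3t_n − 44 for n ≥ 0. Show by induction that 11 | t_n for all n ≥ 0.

Base case: t_0 = 55 = 11·5, so 11 | t_0.
Assume 11 | t_r, so t_r = 11s for some integer s.
Then t_{r+1} = 3t_r − 44 = 3·(11s) − 44 = 11(3s − 4), so 11 | t_{r+1}.
So the property holds for r+1, and by induction 11 | t_n for all n ≥ 0.

11 | t_n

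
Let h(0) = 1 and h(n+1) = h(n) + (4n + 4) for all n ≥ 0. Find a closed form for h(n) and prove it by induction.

Claim: h(n) = 2n^2 + 2n + 1.

Base case: h(0) = 1, and 2·0^2 + 2·0 + 1 = 1.
Assume h(m) = 2m^2 + 2m + 1.
Then h(m+1) = h(m) + (4m + 4) = (2m^2 + 2m + 1) + (4m + 4) = 2m^2 + 6m + 5,
and 2·(m+1)^2 + 2·(m+1) + 1 = 2m^2 + 6m + 5.
Hence h(n) = 2n^2 + 2n + 1 for every n ≥ 0, by induction.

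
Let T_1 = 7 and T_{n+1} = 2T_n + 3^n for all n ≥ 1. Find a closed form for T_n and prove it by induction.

Claim: T_n = 2·2^n + 3^n.

Base case: T_1 = 7, and 2·2^1 + 3^1 = 4 + 3 = 7.
Assume T_r = 2·2^r + 3^r for some r ≥ 1.
Then T_{r+1} = 2T_r + 3^r = 2·(2·2^r + 3^r) + 3^r = 2·2^{r+1} + 2·3^r + 3^r = 2·2^{r+1} + 3·3^r = 2·2^{r+1} + 3^{r+1}.
Hence T_n = 2·2^n + 3^n for every n ≥ 1, by induction.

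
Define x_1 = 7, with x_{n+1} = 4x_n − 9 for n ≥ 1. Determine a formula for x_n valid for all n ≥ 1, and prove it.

Claim: x_n = 4^n + 3.

Base case: x_1 = 7, and 4^1 + 3 = 4 + 3 = 7.
Assume x_m = 4^m + 3 for some m ≥ 1.
Then x_{m+1} = 4x_m − 9 = 4·(4^m + 3) − 9 = 4^{m+1} + 12 − 9 = 4^{m+1} + 3.
By induction, x_n = 4^n + 3 for all n ≥ 1.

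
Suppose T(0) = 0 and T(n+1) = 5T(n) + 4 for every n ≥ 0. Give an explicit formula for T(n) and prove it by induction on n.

Claim: T(n) = 5^n − 1.

Base case: T(0) = 0, and 5^0 − 1 = 1 − 1 = 0.
Assume T(k) = 5^k − 1 for some k ≥ 0.
Then T(k+1) = 5T(k) + 4 = 5·(5^k − 1) + 4 = 5^{k+1} − 5 + 4 = 5^{k+1} − 1.
By induction, T(n) = 5^n − 1 for all n ≥ 0.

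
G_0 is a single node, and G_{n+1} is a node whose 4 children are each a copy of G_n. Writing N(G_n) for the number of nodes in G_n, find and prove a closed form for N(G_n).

Claim: N(G_n) = (4^{n+1} − 1)/3.

Base case: N(G_0) = 1, and (4^{0+1} − 1)/3 = 1.
Assume N(G_m) = (4^{m+1} − 1)/3.
Then N(G_{m+1}) = 1 + 4N(G_m) = 1 + 4·(4^{m+1} − 1)/3 = 1 + (4^{m+2} − 4)/3 = (3 + 4^{m+2} − 4)/3 = (4^{m+2} − 1)/3.
By induction, N(G_n) = (4^{n+1} − 1)/3 for all n ≥ 0.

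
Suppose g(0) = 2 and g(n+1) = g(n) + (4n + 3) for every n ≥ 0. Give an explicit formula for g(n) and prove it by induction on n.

Claim: g(n) = 2n^2 + n + 2.

Base case: g(0) = 2, and 2·0^2 + 0 + 2 = 2.
Assume g(m) = 2m^2 + m + 2.
Then g(m+1) = g(m) + (4m + 3) = (2m^2 + m + 2) + (4m + 3) = 2m^2 + 5m + 5,
and 2·(m+1)^2 + (m+1) + 2 = 2m^2 + 5m + 5.
By induction, g(n) = 2n^2 + n + 2 for all n ≥ 0.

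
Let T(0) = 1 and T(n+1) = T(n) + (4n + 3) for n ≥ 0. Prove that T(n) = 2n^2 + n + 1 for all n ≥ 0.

Base case: T(0) = 1, and 2·0^2 + 0 + 1 = 1.
Assume T(m) = 2m^2 + m + 1.
Then T(m+1) = T(m) + (4m + 3) = (2m^2 + m + 1) + (4m + 3) = 2m^2 + 5m + 4,
and 2·(m+1)^2 + (m+1) + 1 = 2m^2 + 5m + 4.
Hence T(n) = 2n^2 + n + 1 for every n ≥ 0, by induction.

T(n) = 2n^2 + n + 1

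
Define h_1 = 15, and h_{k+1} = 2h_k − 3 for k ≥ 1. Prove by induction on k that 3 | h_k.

Base case: h_1 = 15 = 3·5, so 3 | h_1.
Assume 3 | h_r, so h_r = 3t for some integer t.
Then h_{r+1} = 2h_r − 3 = 2·(3t) − 3 = 3(2t − 1), so 3 | h_{r+1}.
By induction, 3 | h_k for all k ≥ 1.

3 | h_k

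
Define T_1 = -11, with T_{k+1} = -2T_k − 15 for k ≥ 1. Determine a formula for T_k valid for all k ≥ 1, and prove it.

Claim: T_k = 3·(-2)^k − 5.

Base case: T_1 = -11, and 3·(-2)^1 − 5 = -6 − 5 = -11.
Assume T_r = 3·(-2)^r − 5 for some r ≥ 1.
Then T_{r+1} = -2T_r − 15 = -2·(3·(-2)^r − 5) − 15 = -6·(-2)^r + 10 − 15 = 3·(-2)^{r+1} − 5.
So the formula holds for r+1, and by induction T_k = 3·(-2)^k − 5 for all k ≥ 1.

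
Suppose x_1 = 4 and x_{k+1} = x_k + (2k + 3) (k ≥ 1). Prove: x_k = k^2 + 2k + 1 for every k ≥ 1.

Base case: x_1 = 4, and 1^2 + 2·1 + 1 = 4.
Assume x_r = r^2 + 2r + 1.
Then x_{r+1} = x_r + (2r + 3) = (r^2 + 2r + 1) + (2r + 3) = r^2 + 4r + 4,
and (r+1)^2 + 2·(r+1) + 1 = r^2 + 4r + 4.
This completes the inductive step, so x_k = k^2 + 2k + 1 for all k ≥ 1.

x_k = k^2 + 2k + 1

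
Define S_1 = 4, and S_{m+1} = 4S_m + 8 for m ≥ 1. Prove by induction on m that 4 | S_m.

Base case: S_1 = 4 = 4·1, so 4 | S_1.
Assume 4 | S_j, so S_j = 4t for some integer t.
Then S_{j+1} = 4S_j + 8 = 4·(4t) + 8 = 4(4t + 2), so 4 | S_{j+1}.
Hence 4 | S_m for every m ≥ 1, by induction.

4 | S_m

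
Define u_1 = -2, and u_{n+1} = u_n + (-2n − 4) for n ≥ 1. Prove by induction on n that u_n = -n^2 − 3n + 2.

Base case: u_1 = -2, and -1^2 − 3·1 + 2 = -2.
Assume u_k = -k^2 − 3k + 2.
Then u_{k+1} = u_k + (-2k − 4) = (-k^2 − 3k + 2) + (-2k − 4) = -k^2 − 5k − 2,
and -(k+1)^2 − 3·(k+1) + 2 = -k^2 − 5k − 2.
By induction, u_n = -n^2 − 3n + 2 for all n ≥ 1.

u_n = -n^2 − 3n + 2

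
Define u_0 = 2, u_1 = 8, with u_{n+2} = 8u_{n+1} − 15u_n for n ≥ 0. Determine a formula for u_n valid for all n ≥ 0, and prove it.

Claim: u_n = 5^n + 3^n.

Base cases: u_0 = 2 and 5^0 + 3^0 = 2; u_1 = 8 and 5^1 + 3^1 = 8.
Assume u_j = 5^j + 3^j for all 0 ≤ j ≤ m, where m ≥ 1.
Then u_{m+1} = 8u_m − 15u_{m−1} = 8·(5^m + 3^m) − 15·(5^{m−1} + 3^{m−1}) = (8·5 − 15)5^{m−1} + (8·3 − 15)3^{m−1} = 25·5^{m−1} + 9·3^{m−1} = 5^{m+1} + 3^{m+1}.
Hence u_n = 5^n + 3^n for every n ≥ 0, by strong induction.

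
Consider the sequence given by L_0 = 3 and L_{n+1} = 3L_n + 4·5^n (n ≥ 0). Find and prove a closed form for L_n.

Claim: L_n = 3^n + 2·5^n.

Base case: L_0 = 3, and 3^0 + 2·5^0 = 1 + 2 = 3.
Assume L_m = 3^m + 2·5^m for some m ≥ 0.
Then L_{m+1} = 3L_m + 4·5^m = 3·(3^m + 2·5^m) + 4·5^m = 3^{m+1} + 6·5^m + 4·5^m = 3^{m+1} + 10·5^m = 3^{m+1} + 2·5^{m+1}.
Hence L_n = 3^n + 2·5^n for every n ≥ 0, by induction.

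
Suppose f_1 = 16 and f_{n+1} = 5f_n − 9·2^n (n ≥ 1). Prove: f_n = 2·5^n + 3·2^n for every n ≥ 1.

Base case: f_1 = 16, and 2·5^1 + 3·2^1 = 10 + 6 = 16.
Assume f_k = 2·5^k + 3·2^k for some k ≥ 1.
Then f_{k+1} = 5f_k − 9·2^k = 5·(2·5^k + 3·2^k) − 9·2^k = 2·5^{k+1} + 15·2^k − 9·2^k = 2·5^{k+1} + 6·2^k = 2·5^{k+1} + 3·2^{k+1}.
So the formula holds for k+1, and by induction f_n = 2·5^n + 3·2^n for all n ≥ 1.

f_n = 2·5^n + 3·2^n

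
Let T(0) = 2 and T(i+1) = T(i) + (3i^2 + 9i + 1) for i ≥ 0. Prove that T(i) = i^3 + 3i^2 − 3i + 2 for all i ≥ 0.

Base case: T(0) = 2, and 0^3 + 3·0^2 − 3·0 + 2 = 2.
Assume T(k) = k^3 + 3k^2 − 3k + 2.
Then T(k+1) = T(k) + (3k^2 + 9k + 1) = (k^3 + 3k^2 − 3k + 2) + (3k^2 + 9k + 1) = k^3 + 6k^2 + 6k + 3,
and (k+1)^3 + 3·(k+1)^2 − 3·(k+1) + 2 = k^3 + 6k^2 + 6k + 3.
Hence T(i) = i^3 + 3i^2 − 3i + 2 for every i ≥ 0, by induction.

T(i) = i^3 + 3i^2 − 3i + 2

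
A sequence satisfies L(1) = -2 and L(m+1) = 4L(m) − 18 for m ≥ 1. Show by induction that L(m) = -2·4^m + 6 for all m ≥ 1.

Base case: L(1) = -2, and -2·4^1 + 6 = -8 + 6 = -2.
Assume L(k) = -2·4^k + 6 for some k ≥ 1.
Then L(k+1) = 4L(k) − 18 = 4·(-2·4^k + 6) − 18 = -8·4^k + 24 − 18 = -2·4^{k+1} + 6.
So the formula holds for k+1, and by induction L(m) = -2·4^m + 6 for all m ≥ 1.

L(m) = -2·4^m + 6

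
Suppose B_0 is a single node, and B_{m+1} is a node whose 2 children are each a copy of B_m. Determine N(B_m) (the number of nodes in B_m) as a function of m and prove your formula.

Claim: N(B_m) = 2^{m+1} − 1.

Base case: N(B_0) = 1, and 2^{0+1} − 1 = 1.
Assume N(B_j) = 2^{j+1} − 1.
Then N(B_{j+1}) = 1 + 2N(B_j) = 1 + 2(2^{j+1} − 1) = 2^{j+2} − 2 + 1 = 2^{j+2} − 1.
Hence N(B_m) = 2^{m+1} − 1 for every m ≥ 0, by induction.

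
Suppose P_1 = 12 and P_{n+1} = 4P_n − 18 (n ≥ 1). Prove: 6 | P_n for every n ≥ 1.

Base case: P_1 = 12 = 6·2, so 6 | P_1.
Assume 6 | P_r, so P_r = 6t for some integer t.
Then P_{r+1} = 4P_r − 18 = 4·(6t) − 18 = 6(4t − 3), so 6 | P_{r+1}.
By induction, 6 | P_n for all n ≥ 1.

6 | P_n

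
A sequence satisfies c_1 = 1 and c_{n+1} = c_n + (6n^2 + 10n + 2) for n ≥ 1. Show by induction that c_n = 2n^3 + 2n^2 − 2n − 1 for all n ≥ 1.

Base case: c_1 = 1, and 2·1^3 + 2·1^2 − 2·1 − 1 = 1.
Assume c_k = 2k^3 + 2k^2 − 2k − 1.
Then c_{k+1} = c_k + (6k^2 + 10k + 2) = (2k^3 + 2k^2 − 2k − 1) + (6k^2 + 10k + 2) = 2k^3 + 8k^2 + 8k + 1,
and 2·(k+1)^3 + 2·(k+1)^2 − 2·(k+1) − 1 = 2k^3 + 8k^2 + 8k + 1.
This completes the inductive step, so c_n = 2n^3 + 2n^2 − 2n − 1 for all n ≥ 1.

c_n = 2n^3 + 2n^2 − 2n − 1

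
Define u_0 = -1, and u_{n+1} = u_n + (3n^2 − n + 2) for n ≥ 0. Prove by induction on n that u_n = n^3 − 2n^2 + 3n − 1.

Base case: u_0 = -1, and 0^3 − 2·0^2 + 3·0 − 1 = -1.
Assume u_m = m^3 − 2m^2 + 3m − 1.
Then u_{m+1} = u_m + (3m^2 − m + 2) = (m^3 − 2m^2 + 3m − 1) + (3m^2 − m + 2) = m^3 + m^2 + 2m + 1,
and (m+1)^3 − 2·(m+1)^2 + 3·(m+1) − 1 = m^3 + m^2 + 2m + 1.
By induction, u_n = n^3 − 2n^2 + 3n − 1 for all n ≥ 0.

u_n = n^3 − 2n^2 + 3n − 1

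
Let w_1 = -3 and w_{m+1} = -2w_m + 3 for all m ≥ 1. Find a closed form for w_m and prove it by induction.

Claim: w_m = 2·(-2)^m + 1.

Base case: w_1 = -3, and 2·(-2)^1 + 1 = -4 + 1 = -3.
Assume w_r = 2·(-2)^r + 1 for some r ≥ 1.
Then w_{r+1} = -2w_r + 3 = -2·(2·(-2)^r + 1) + 3 = -4·(-2)^r − 2 + 3 = 2·(-2)^{r+1} + 1.
This completes the inductive step, so w_m = 2·(-2)^m + 1 for all m ≥ 1.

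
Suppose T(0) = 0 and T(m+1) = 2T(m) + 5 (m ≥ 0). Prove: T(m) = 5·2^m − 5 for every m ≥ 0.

Base case: T(0) = 0, and 5·2^0 − 5 = 5 − 5 = 0.
Assume T(j) = 5·2^j − 5 for some j ≥ 0.
Then T(j+1) = 2T(j) + 5 = 2·(5·2^j − 5) + 5 = 10·2^j − 10 + 5 = 5·2^{j+1} − 5.
So the formula holds for j+1, and by induction T(m) = 5·2^m − 5 for all m ≥ 0.

T(m) = 5·2^m − 5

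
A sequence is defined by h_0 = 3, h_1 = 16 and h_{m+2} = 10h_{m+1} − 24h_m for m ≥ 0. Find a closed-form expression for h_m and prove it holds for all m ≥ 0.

Claim: h_m = 2·6^m + 4^m.

Base cases: h_0 = 3 and 2·6^0 + 4^0 = 3; h_1 = 16 and 2·6^1 + 4^1 = 16.
Assume h_j = 2·6^j + 4^j for all 0 ≤ j ≤ r, where r ≥ 1.
Then h_{r+1} = 10h_r − 24h_{r−1} = 10·(2·6^r + 4^r) − 24·(2·6^{r−1} + 4^{r−1}) = 2·(10·6 − 24)6^{r−1} + (10·4 − 24)4^{r−1} = 72·6^{r−1} + 16·4^{r−1} = 2·6^{r+1} + 4^{r+1}.
Hence h_m = 2·6^m + 4^m for every m ≥ 0, by strong induction.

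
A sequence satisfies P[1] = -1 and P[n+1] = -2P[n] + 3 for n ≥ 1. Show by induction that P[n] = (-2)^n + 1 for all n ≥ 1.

Base case: P[1] = -1, and (-2)^1 + 1 = -2 + 1 = -1.
Assume P[m] = (-2)^m + 1 for some m ≥ 1.
Then P[m+1] = -2P[m] + 3 = -2·((-2)^m + 1) + 3 = -2·(-2)^m − 2 + 3 = (-2)^{m+1} + 1.
By induction, P[n] = (-2)^n + 1 for all n ≥ 1.

P[n] = (-2)^n + 1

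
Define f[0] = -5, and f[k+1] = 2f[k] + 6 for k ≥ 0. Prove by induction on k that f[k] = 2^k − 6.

Base case: f[0] = -5, and 2^0 − 6 = 1 − 6 = -5.
Assume f[m] = 2^m − 6 for some m ≥ 0.
Then f[m+1] = 2f[m] + 6 = 2·(2^m − 6) + 6 = 2^{m+1} − 12 + 6 = 2^{m+1} − 6.
Hence f[k] = 2^k − 6 for every k ≥ 0, by induction.

f[k] = 2^k − 6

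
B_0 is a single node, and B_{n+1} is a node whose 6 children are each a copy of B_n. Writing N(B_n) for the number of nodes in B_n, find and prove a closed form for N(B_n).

Claim: N(B_n) = (6^{n+1} − 1)/5.

Base case: N(B_0) = 1, and (6^{0+1} − 1)/5 = 1.
Assume N(B_m) = (6^{m+1} − 1)/5.
Then N(B_{m+1}) = 1 + 6N(B_m) = 1 + 6·(6^{m+1} − 1)/5 = 1 + (6^{m+2} − 6)/5 = (5 + 6^{m+2} − 6)/5 = (6^{m+2} − 1)/5.
This completes the inductive step, so N(B_n) = (6^{n+1} − 1)/5 for all n ≥ 0.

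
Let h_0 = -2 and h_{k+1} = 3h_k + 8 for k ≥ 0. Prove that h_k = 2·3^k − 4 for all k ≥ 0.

Base case: h_0 = -2, and 2·3^0 − 4 = 2 − 4 = -2.
Assume h_m = 2·3^m − 4 for some m ≥ 0.
Then h_{m+1} = 3h_m + 8 = 3·(2·3^m − 4) + 8 = 6·3^m − 12 + 8 = 2·3^{m+1} − 4.
This completes the inductive step, so h_k = 2·3^k − 4 for all k ≥ 0.

h_k = 2·3^k − 4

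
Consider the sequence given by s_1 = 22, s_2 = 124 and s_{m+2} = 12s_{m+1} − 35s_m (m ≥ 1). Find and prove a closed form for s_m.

Claim: s_m = 3·5^m + 7^m.

Base cases: s_1 = 22 and 3·5^1 + 7^1 = 22; s_2 = 124 and 3·5^2 + 7^2 = 124.
Assume s_j = 3·5^j + 7^j for all 1 ≤ j ≤ r, where r ≥ 2.
Then s_{r+1} = 12s_r − 35s_{r−1} = 12·(3·5^r + 7^r) − 35·(3·5^{r−1} + 7^{r−1}) = 3·(12·5 − 35)5^{r−1} + (12·7 − 35)7^{r−1} = 75·5^{r−1} + 49·7^{r−1} = 3·5^{r+1} + 7^{r+1}.
Hence s_m = 3·5^m + 7^m for every m ≥ 1, by strong induction.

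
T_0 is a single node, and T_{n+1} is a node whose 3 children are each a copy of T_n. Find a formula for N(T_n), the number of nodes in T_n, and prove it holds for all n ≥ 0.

Claim: N(T_n) = (3^{n+1} − 1)/2.

Base case: N(T_0) = 1, and (3^{0+1} − 1)/2 = 1.
Assume N(T_k) = (3^{k+1} − 1)/2.
Then N(T_{k+1}) = 1 + 3N(T_k) = 1 + 3·(3^{k+1} − 1)/2 = 1 + (3^{k+2} − 3)/2 = (2 + 3^{k+2} − 3)/2 = (3^{k+2} − 1)/2.
So the formula holds for k+1, and by induction N(T_n) = (3^{n+1} − 1)/2 for all n ≥ 0.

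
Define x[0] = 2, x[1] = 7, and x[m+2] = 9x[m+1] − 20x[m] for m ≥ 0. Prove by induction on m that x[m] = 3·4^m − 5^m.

Base cases: x[0] = 2 and 3·4^0 − 5^0 = 2; x[1] = 7 and 3·4^1 − 5^1 = 7.
Assume x[j] = 3·4^j − 5^j for all 0 ≤ j ≤ r, where r ≥ 1.
Then x[r+1] = 9x[r] − 20x[r−1] = 9·(3·4^r − 5^r) − 20·(3·4^{r−1} − 5^{r−1}) = 3·(9·4 − 20)4^{r−1} − (9·5 − 20)5^{r−1} = 48·4^{r−1} − 25·5^{r−1} = 3·4^{r+1} − 5^{r+1}.
Hence x[m] = 3·4^m − 5^m for every m ≥ 0, by strong induction.

x[m] = 3·4^m − 5^m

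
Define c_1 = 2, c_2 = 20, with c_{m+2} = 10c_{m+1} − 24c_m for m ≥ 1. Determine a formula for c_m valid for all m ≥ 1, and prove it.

Claim: c_m = 6^m − 4^m.

Base cases: c_1 = 2 and 6^1 − 4^1 = 2; c_2 = 20 and 6^2 − 4^2 = 20.
Assume c_j = 6^j − 4^j for all 1 ≤ j ≤ k, where k ≥ 2.
Then c_{k+1} = 10c_k − 24c_{k−1} = 10·(6^k − 4^k) − 24·(6^{k−1} − 4^{k−1}) = (10·6 − 24)6^{k−1} − (10·4 − 24)4^{k−1} = 36·6^{k−1} − 16·4^{k−1} = 6^{k+1} − 4^{k+1}.
By strong induction, c_m = 6^m − 4^m for all m ≥ 1.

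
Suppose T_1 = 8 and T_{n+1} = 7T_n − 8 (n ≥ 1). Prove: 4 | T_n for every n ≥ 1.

Base case: T_1 = 8 = 4·2, so 4 | T_1.
Assume 4 | T_m, so T_m = 4t for some integer t.
Then T_{m+1} = 7T_m − 8 = 7·(4t) − 8 = 4(7t − 2), so 4 | T_{m+1}.
By induction, 4 | T_n for all n ≥ 1.

4 | T_n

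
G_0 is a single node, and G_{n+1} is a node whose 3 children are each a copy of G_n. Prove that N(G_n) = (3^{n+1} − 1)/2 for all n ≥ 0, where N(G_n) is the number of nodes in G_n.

Base case: N(G_0) = 1, and (3^{0+1} − 1)/2 = 1.
Assume N(G_m) = (3^{m+1} − 1)/2.
Then N(G_{m+1}) = 1 + 3N(G_m) = 1 + 3·(3^{m+1} − 1)/2 = 1 + (3^{m+2} − 3)/2 = (2 + 3^{m+2} − 3)/2 = (3^{m+2} − 1)/2.
Hence N(G_n) = (3^{n+1} − 1)/2 for every n ≥ 0, by induction.

N(G_n) = (3^{n+1} − 1)/2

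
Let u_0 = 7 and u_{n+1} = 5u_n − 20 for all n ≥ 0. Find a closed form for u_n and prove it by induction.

Claim: u_n = 2·5^n + 5.

Base case: u_0 = 7, and 2·5^0 + 5 = 2 + 5 = 7.
Assume u_j = 2·5^j + 5 for some j ≥ 0.
Then u_{j+1} = 5u_j − 20 = 5·(2·5^j + 5) − 20 = 10·5^j + 25 − 20 = 2·5^{j+1} + 5.
By induction, u_n = 2·5^n + 5 for all n ≥ 0.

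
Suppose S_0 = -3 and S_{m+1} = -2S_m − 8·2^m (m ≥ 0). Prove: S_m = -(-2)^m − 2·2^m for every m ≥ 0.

Base case: S_0 = -3, and -(-2)^0 − 2·2^0 = -1 − 2 = -3.
Assume S_j = -(-2)^j − 2·2^j for some j ≥ 0.
Then S_{j+1} = -2S_j − 8·2^j = -2·(-(-2)^j − 2·2^j) − 8·2^j = -(-2)^{j+1} + 4·2^j − 8·2^j = -(-2)^{j+1} − 4·2^j = -(-2)^{j+1} − 2·2^{j+1}.
By induction, S_m = -(-2)^m − 2·2^m for all m ≥ 0.

S_m = -(-2)^m − 2·2^m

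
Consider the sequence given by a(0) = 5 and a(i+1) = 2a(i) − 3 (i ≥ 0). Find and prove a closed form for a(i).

Claim: a(i) = 2^{i+1} + 3.

Base case: a(0) = 5, and 2^{0+1} + 3 = 2 + 3 = 5.
Assume a(k) = 2^{k+1} + 3 for some k ≥ 0.
Then a(k+1) = 2a(k) − 3 = 2·(2^{k+1} + 3) − 3 = 2^{k+2} + 6 − 3 = 2^{k+2} + 3.
Hence a(i) = 2^{i+1} + 3 for every i ≥ 0, by induction.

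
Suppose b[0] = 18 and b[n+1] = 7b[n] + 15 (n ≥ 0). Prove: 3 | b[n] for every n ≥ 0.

Base case: b[0] = 18 = 3·6, so 3 | b[0].
Assume 3 | b[j], so b[j] = 3t for some integer t.
Then b[j+1] = 7b[j] + 15 = 7·(3t) + 15 = 3(7t + 5), so 3 | b[j+1].
Hence 3 | b[n] for every n ≥ 0, by induction.

3 | b[n]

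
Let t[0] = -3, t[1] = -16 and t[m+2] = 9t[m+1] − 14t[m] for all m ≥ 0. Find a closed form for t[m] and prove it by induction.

Claim: t[m] = -2^m − 2·7^m.

Base cases: t[0] = -3 and -2^0 − 2·7^0 = -3; t[1] = -16 and -2^1 − 2·7^1 = -16.
Assume t[j] = -2^j − 2·7^j for all 0 ≤ j ≤ r, where r ≥ 1.
Then t[r+1] = 9t[r] − 14t[r−1] = 9·(-2^r − 2·7^r) − 14·(-2^{r−1} − 2·7^{r−1}) = -(9·2 − 14)2^{r−1} − 2·(9·7 − 14)7^{r−1} = -4·2^{r−1} − 98·7^{r−1} = -2^{r+1} − 2·7^{r+1}.
This completes the inductive step, so t[m] = -2^m − 2·7^m for all m ≥ 0.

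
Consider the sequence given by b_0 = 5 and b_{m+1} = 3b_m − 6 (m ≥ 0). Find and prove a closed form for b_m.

Claim: b_m = 2·3^m + 3.

Base case: b_0 = 5, and 2·3^0 + 3 = 2 + 3 = 5.
Assume b_j = 2·3^j + 3 for some j ≥ 0.
Then b_{j+1} = 3b_j − 6 = 3·(2·3^j + 3) − 6 = 6·3^j + 9 − 6 = 2·3^{j+1} + 3.
So the formula holds for j+1, and by induction b_m = 2·3^m + 3 for all m ≥ 0.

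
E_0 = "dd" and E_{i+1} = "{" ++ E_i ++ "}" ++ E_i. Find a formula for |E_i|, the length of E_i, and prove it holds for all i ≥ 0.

Claim: |E_i| = 2^{i+2} − 2.

Base case: |E_0| = 2, and 2^{0+2} − 2 = 2.
Assume |E_k| = 2^{k+2} − 2.
Then |E_{k+1}| = 1 + |E_k| + 1 + |E_k| = 2|E_k| + 2 = 2(2^{k+2} − 2) + 2 = 2^{k+3} − 4 + 2 = 2^{k+3} − 2.
By induction, |E_i| = 2^{i+2} − 2 for all i ≥ 0.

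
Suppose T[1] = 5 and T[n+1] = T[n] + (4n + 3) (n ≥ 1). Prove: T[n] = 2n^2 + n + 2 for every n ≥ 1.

Base case: T[1] = 5, and 2·1^2 + 1 + 2 = 5.
Assume T[r] = 2r^2 + r + 2.
Then T[r+1] = T[r] + (4r + 3) = (2r^2 + r + 2) + (4r + 3) = 2r^2 + 5r + 5,
and 2·(r+1)^2 + (r+1) + 2 = 2r^2 + 5r + 5.
This completes the inductive step, so T[n] = 2n^2 + n + 2 for all n ≥ 1.

T[n] = 2n^2 + n + 2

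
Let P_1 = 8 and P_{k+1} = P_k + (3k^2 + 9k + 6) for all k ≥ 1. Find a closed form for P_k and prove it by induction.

Claim: P_k = k^3 + 3k^2 + 2k + 2.

Base case: P_1 = 8, and 1^3 + 3·1^2 + 2·1 + 2 = 8.
Assume P_j = j^3 + 3j^2 + 2j + 2.
Then P_{j+1} = P_j + (3j^2 + 9j + 6) = (j^3 + 3j^2 + 2j + 2) + (3j^2 + 9j + 6) = j^3 + 6j^2 + 11j + 8,
and (j+1)^3 + 3·(j+1)^2 + 2·(j+1) + 2 = j^3 + 6j^2 + 11j + 8.
Hence P_k = k^3 + 3k^2 + 2k + 2 for every k ≥ 1, by induction.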